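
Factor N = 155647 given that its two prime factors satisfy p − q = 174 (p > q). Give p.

491

Since p = q + 174, we have 155647 = q(q + 174), so q² + 174q − 155647 = 0.
Discriminant: 174² + 4·155647 = 30276 + 622588 = 652864; √652864 = 808.
q = (−174 + 808)/2 = 317, and p = q + 174 = 491.
Check: 317 · 491 = 155647.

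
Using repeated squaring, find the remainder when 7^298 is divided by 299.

7^1 ≡ 7 (mod 299)
7^2 ≡ 7^2 = 49 ≡ 49 (mod 299)
7^4 ≡ 49^2 = 2401 ≡ 9 (mod 299)
7^8 ≡ 9^2 = 81 ≡ 81 (mod 299)
7^16 ≡ 81^2 = 6561 ≡ 282 (mod 299)
7^32 ≡ 282^2 = 79524 ≡ 289 (mod 299)
7^64 ≡ 289^2 = 83521 ≡ 100 (mod 299)
7^128 ≡ 100^2 = 10000 ≡ 133 (mod 299)
7^256 ≡ 133^2 = 17689 ≡ 48 (mod 299)
298 = 256 + 32 + 8 + 2 in binary powers of 2.
So 7^298 ≡ 48 · 289 · 81 · 49 ≡ 108 (mod 299).
Since 108 ≠ 1, base 7 is a Fermat witness: 299 is composite.

108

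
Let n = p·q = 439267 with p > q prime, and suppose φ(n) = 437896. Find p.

φ(n) = (p−1)(q−1) = n − (p+q) + 1, so p + q = 439267 − 437896 + 1 = 1372.
p and q are the roots of t² − 1372t + 439267 = 0.
Discriminant: 1372² − 4·439267 = 1882384 − 1757068 = 125316; √125316 = 354.
q = (1372 − 354)/2 = 509, p = (1372 + 354)/2 = 863.
Check: 509 · 863 = 439267.

863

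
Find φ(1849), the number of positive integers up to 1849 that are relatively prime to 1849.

1806

Factor: 1849 = 43^2.
φ(1849) = 43^1·(43−1) = 1806.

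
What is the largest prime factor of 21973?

21973 = 7 · 3139
3139 = 43 · 73
73 is prime.
So 21973 = 7 · 43 · 73; the largest prime factor is 73.

73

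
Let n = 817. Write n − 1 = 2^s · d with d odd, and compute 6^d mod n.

87

817 − 1 = 816 = 2^4 · 51, so d = 51.
6^1 ≡ 6 (mod 817)
6^2 ≡ 6^2 = 36 ≡ 36 (mod 817)
6^4 ≡ 36^2 = 1296 ≡ 479 (mod 817)
6^8 ≡ 479^2 = 229441 ≡ 681 (mod 817)
6^16 ≡ 681^2 = 463761 ≡ 522 (mod 817)
6^32 ≡ 522^2 = 272484 ≡ 423 (mod 817)
51 = 32 + 16 + 2 + 1 in binary powers of 2.
So 6^51 ≡ 423 · 522 · 36 · 6 ≡ 87 (mod 817).
Squaring chain: 87 → 216 → 87 → 216; never reaches −1, so base 6 is a Miller–Rabin witness that 817 is composite.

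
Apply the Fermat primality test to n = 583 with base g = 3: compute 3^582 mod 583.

3^1 ≡ 3 (mod 583)
3^2 ≡ 3^2 = 9 ≡ 9 (mod 583)
3^4 ≡ 9^2 = 81 ≡ 81 (mod 583)
3^8 ≡ 81^2 = 6561 ≡ 148 (mod 583)
3^16 ≡ 148^2 = 21904 ≡ 333 (mod 583)
3^32 ≡ 333^2 = 110889 ≡ 119 (mod 583)
3^64 ≡ 119^2 = 14161 ≡ 169 (mod 583)
3^128 ≡ 169^2 = 28561 ≡ 577 (mod 583)
3^256 ≡ 577^2 = 332929 ≡ 36 (mod 583)
3^512 ≡ 36^2 = 1296 ≡ 130 (mod 583)
582 = 512 + 64 + 4 + 2 in binary powers of 2.
So 3^582 ≡ 130 · 169 · 81 · 9 ≡ 537 (mod 583).
Since 537 ≠ 1, base 3 is a Fermat witness: 583 is composite.

537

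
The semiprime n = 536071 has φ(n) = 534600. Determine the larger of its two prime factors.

φ(n) = (p−1)(q−1) = n − (p+q) + 1, so p + q = 536071 − 534600 + 1 = 1472.
p and q are the roots of t² − 1472t + 536071 = 0.
Discriminant: 1472² − 4·536071 = 2166784 − 2144284 = 22500; √22500 = 150.
q = (1472 − 150)/2 = 661, p = (1472 + 150)/2 = 811.
Check: 661 · 811 = 536071.

811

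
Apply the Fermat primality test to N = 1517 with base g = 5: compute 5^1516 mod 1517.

1513

5^1 ≡ 5 (mod 1517)
5^2 ≡ 5^2 = 25 ≡ 25 (mod 1517)
5^4 ≡ 25^2 = 625 ≡ 625 (mod 1517)
5^8 ≡ 625^2 = 390625 ≡ 756 (mod 1517)
5^16 ≡ 756^2 = 571536 ≡ 1144 (mod 1517)
5^32 ≡ 1144^2 = 1308736 ≡ 1082 (mod 1517)
5^64 ≡ 1082^2 = 1170724 ≡ 1117 (mod 1517)
5^128 ≡ 1117^2 = 1247689 ≡ 715 (mod 1517)
5^256 ≡ 715^2 = 511225 ≡ 1513 (mod 1517)
5^512 ≡ 1513^2 = 2289169 ≡ 16 (mod 1517)
5^1024 ≡ 16^2 = 256 ≡ 256 (mod 1517)
1516 = 1024 + 256 + 128 + 64 + 32 + 8 + 4 in binary powers of 2.
So 5^1516 ≡ 256 · 1513 · 715 · 1117 · 1082 · 756 · 625 ≡ 1513 (mod 1517).
Since 1513 ≠ 1, base 5 is a Fermat witness: 1517 is composite.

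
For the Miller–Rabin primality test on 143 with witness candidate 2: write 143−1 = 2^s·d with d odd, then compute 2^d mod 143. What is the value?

143 − 1 = 142 = 2^1 · 71, so d = 71.
2^1 ≡ 2 (mod 143)
2^2 ≡ 2^2 = 4 ≡ 4 (mod 143)
2^4 ≡ 4^2 = 16 ≡ 16 (mod 143)
2^8 ≡ 16^2 = 256 ≡ 113 (mod 143)
2^16 ≡ 113^2 = 12769 ≡ 42 (mod 143)
2^32 ≡ 42^2 = 1764 ≡ 48 (mod 143)
2^64 ≡ 48^2 = 2304 ≡ 16 (mod 143)
71 = 64 + 4 + 2 + 1 in binary powers of 2.
So 2^71 ≡ 16 · 16 · 4 · 2 ≡ 46 (mod 143).
Squaring chain: 46; never reaches −1, so base 2 is a Miller–Rabin witness that 143 is composite.

46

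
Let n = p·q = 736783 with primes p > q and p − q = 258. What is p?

997

Since p = q + 258, we have 736783 = q(q + 258), so q² + 258q − 736783 = 0.
Discriminant: 258² + 4·736783 = 66564 + 2947132 = 3013696; √3013696 = 1736.
q = (−258 + 1736)/2 = 739, and p = q + 258 = 997.
Check: 739 · 997 = 736783.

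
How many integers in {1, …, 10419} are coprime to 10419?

Factor: 10419 = 3 · 23 · 151.
φ(10419) = (3−1) · (23−1) · (151−1) = 2 · 22 · 150 = 6600.

6600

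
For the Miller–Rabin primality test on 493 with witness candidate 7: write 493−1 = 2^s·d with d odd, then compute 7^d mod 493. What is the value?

493 − 1 = 492 = 2^2 · 123, so d = 123.
7^1 ≡ 7 (mod 493)
7^2 ≡ 7^2 = 49 ≡ 49 (mod 493)
7^4 ≡ 49^2 = 2401 ≡ 429 (mod 493)
7^8 ≡ 429^2 = 184041 ≡ 152 (mod 493)
7^16 ≡ 152^2 = 23104 ≡ 426 (mod 493)
7^32 ≡ 426^2 = 181476 ≡ 52 (mod 493)
7^64 ≡ 52^2 = 2704 ≡ 239 (mod 493)
123 = 64 + 32 + 16 + 8 + 2 + 1 in binary powers of 2.
So 7^123 ≡ 239 · 52 · 426 · 152 · 49 · 7 ≡ 371 (mod 493).
Squaring chain: 371 → 94; never reaches −1, so base 7 is a Miller–Rabin witness that 493 is composite.

371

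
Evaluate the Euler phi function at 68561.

62208

Factor: 68561 = 17 · 37 · 109.
φ(68561) = (17−1) · (37−1) · (109−1) = 16 · 36 · 108 = 62208.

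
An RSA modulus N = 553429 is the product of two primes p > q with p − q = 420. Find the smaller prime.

Since p = q + 420, we have 553429 = q(q + 420), so q² + 420q − 553429 = 0.
Discriminant: 420² + 4·553429 = 176400 + 2213716 = 2390116; √2390116 = 1546.
q = (−420 + 1546)/2 = 563, and p = q + 420 = 983.
Check: 563 · 983 = 553429.

563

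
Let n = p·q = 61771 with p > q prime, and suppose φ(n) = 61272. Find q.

223

φ(n) = (p−1)(q−1) = n − (p+q) + 1, so p + q = 61771 − 61272 + 1 = 500.
p and q are the roots of t² − 500t + 61771 = 0.
Discriminant: 500² − 4·61771 = 250000 − 247084 = 2916; √2916 = 54.
q = (500 − 54)/2 = 223, p = (500 + 54)/2 = 277.
Check: 223 · 277 = 61771.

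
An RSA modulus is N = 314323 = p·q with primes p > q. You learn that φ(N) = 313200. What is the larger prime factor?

601

φ(n) = (p−1)(q−1) = n − (p+q) + 1, so p + q = 314323 − 313200 + 1 = 1124.
p and q are the roots of t² − 1124t + 314323 = 0.
Discriminant: 1124² − 4·314323 = 1263376 − 1257292 = 6084; √6084 = 78.
q = (1124 − 78)/2 = 523, p = (1124 + 78)/2 = 601.
Check: 523 · 601 = 314323.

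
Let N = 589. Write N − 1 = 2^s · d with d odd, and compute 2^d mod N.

589 − 1 = 588 = 2^2 · 147, so d = 147.
2^1 ≡ 2 (mod 589)
2^2 ≡ 2^2 = 4 ≡ 4 (mod 589)
2^4 ≡ 4^2 = 16 ≡ 16 (mod 589)
2^8 ≡ 16^2 = 256 ≡ 256 (mod 589)
2^16 ≡ 256^2 = 65536 ≡ 157 (mod 589)
2^32 ≡ 157^2 = 24649 ≡ 500 (mod 589)
2^64 ≡ 500^2 = 250000 ≡ 264 (mod 589)
2^128 ≡ 264^2 = 69696 ≡ 194 (mod 589)
147 = 128 + 16 + 2 + 1 in binary powers of 2.
So 2^147 ≡ 194 · 157 · 4 · 2 ≡ 407 (mod 589).
Squaring chain: 407 → 140; never reaches −1, so base 2 is a Miller–Rabin witness that 589 is composite.

407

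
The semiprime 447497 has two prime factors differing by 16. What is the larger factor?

Since p = q + 16, we have 447497 = q(q + 16), so q² + 16q − 447497 = 0.
Discriminant: 16² + 4·447497 = 256 + 1789988 = 1790244; √1790244 = 1338.
q = (−16 + 1338)/2 = 661, and p = q + 16 = 677.
Check: 661 · 677 = 447497.

677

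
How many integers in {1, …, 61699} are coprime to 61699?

Factor: 61699 = 11 · 71 · 79.
φ(61699) = (11−1) · (71−1) · (79−1) = 10 · 70 · 78 = 54600.

54600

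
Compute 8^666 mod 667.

473

8^1 ≡ 8 (mod 667)
8^2 ≡ 8^2 = 64 ≡ 64 (mod 667)
8^4 ≡ 64^2 = 4096 ≡ 94 (mod 667)
8^8 ≡ 94^2 = 8836 ≡ 165 (mod 667)
8^16 ≡ 165^2 = 27225 ≡ 545 (mod 667)
8^32 ≡ 545^2 = 297025 ≡ 210 (mod 667)
8^64 ≡ 210^2 = 44100 ≡ 78 (mod 667)
8^128 ≡ 78^2 = 6084 ≡ 81 (mod 667)
8^256 ≡ 81^2 = 6561 ≡ 558 (mod 667)
8^512 ≡ 558^2 = 311364 ≡ 542 (mod 667)
666 = 512 + 128 + 16 + 8 + 2 in binary powers of 2.
So 8^666 ≡ 542 · 81 · 545 · 165 · 64 ≡ 473 (mod 667).
Since 473 ≠ 1, base 8 is a Fermat witness: 667 is composite.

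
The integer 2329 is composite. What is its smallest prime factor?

2329 is odd.
Digit sum 16, not divisible by 3.
Ends in 9: not divisible by 5.
7: 2329 = 7·332 + 5
11: 2329 = 11·211 + 8
13: 2329 = 13·179 + 2
17: 2329 = 17·137

17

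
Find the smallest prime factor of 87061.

13

87061 is odd.
Digit sum 22, not divisible by 3.
Ends in 1: not divisible by 5.
7: 87061 = 7·12437 + 2
11: 87061 = 11·7914 + 7
13: 87061 = 13·6697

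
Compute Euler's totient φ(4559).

Factor: 4559 = 47 · 97.
φ(4559) = (47−1) · (97−1) = 46 · 96 = 4416.

4416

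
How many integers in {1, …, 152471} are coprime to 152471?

136120

Factor: 152471 = 11 · 83 · 167.
φ(152471) = (11−1) · (83−1) · (167−1) = 10 · 82 · 166 = 136120.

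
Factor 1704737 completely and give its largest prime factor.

1704737 = 19 · 89723
89723 = 23 · 3901
3901 = 47 · 83
83 is prime.
So 1704737 = 19 · 23 · 47 · 83; the largest prime factor is 83.

83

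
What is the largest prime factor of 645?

43

645 = 3 · 215
215 = 5 · 43
43 is prime.
So 645 = 3 · 5 · 43; the largest prime factor is 43.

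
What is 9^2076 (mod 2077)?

9^1 ≡ 9 (mod 2077)
9^2 ≡ 9^2 = 81 ≡ 81 (mod 2077)
9^4 ≡ 81^2 = 6561 ≡ 330 (mod 2077)
9^8 ≡ 330^2 = 108900 ≡ 896 (mod 2077)
9^16 ≡ 896^2 = 802816 ≡ 1094 (mod 2077)
9^32 ≡ 1094^2 = 1196836 ≡ 484 (mod 2077)
9^64 ≡ 484^2 = 234256 ≡ 1632 (mod 2077)
9^128 ≡ 1632^2 = 2663424 ≡ 710 (mod 2077)
9^256 ≡ 710^2 = 504100 ≡ 1466 (mod 2077)
9^512 ≡ 1466^2 = 2149156 ≡ 1538 (mod 2077)
9^1024 ≡ 1538^2 = 2365444 ≡ 1818 (mod 2077)
9^2048 ≡ 1818^2 = 3305124 ≡ 617 (mod 2077)
2076 = 2048 + 16 + 8 + 4 in binary powers of 2.
So 9^2076 ≡ 617 · 1094 · 896 · 330 ≡ 628 (mod 2077).
Since 628 ≠ 1, base 9 is a Fermat witness: 2077 is composite.

628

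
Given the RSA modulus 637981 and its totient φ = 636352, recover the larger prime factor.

977

φ(n) = (p−1)(q−1) = n − (p+q) + 1, so p + q = 637981 − 636352 + 1 = 1630.
p and q are the roots of t² − 1630t + 637981 = 0.
Discriminant: 1630² − 4·637981 = 2656900 − 2551924 = 104976; √104976 = 324.
q = (1630 − 324)/2 = 653, p = (1630 + 324)/2 = 977.
Check: 653 · 977 = 637981.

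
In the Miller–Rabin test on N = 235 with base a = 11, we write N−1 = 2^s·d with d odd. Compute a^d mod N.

235 − 1 = 234 = 2^1 · 117, so d = 117.
11^1 ≡ 11 (mod 235)
11^2 ≡ 11^2 = 121 ≡ 121 (mod 235)
11^4 ≡ 121^2 = 14641 ≡ 71 (mod 235)
11^8 ≡ 71^2 = 5041 ≡ 106 (mod 235)
11^16 ≡ 106^2 = 11236 ≡ 191 (mod 235)
11^32 ≡ 191^2 = 36481 ≡ 56 (mod 235)
11^64 ≡ 56^2 = 3136 ≡ 81 (mod 235)
117 = 64 + 32 + 16 + 4 + 1 in binary powers of 2.
So 11^117 ≡ 81 · 56 · 191 · 71 · 11 ≡ 161 (mod 235).
Squaring chain: 161; never reaches −1, so base 11 is a Miller–Rabin witness that 235 is composite.

161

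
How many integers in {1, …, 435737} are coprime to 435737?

417312

Factor: 435737 = 47 · 73 · 127.
φ(435737) = (47−1) · (73−1) · (127−1) = 46 · 72 · 126 = 417312.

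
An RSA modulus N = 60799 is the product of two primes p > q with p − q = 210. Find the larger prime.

Since p = q + 210, we have 60799 = q(q + 210), so q² + 210q − 60799 = 0.
Discriminant: 210² + 4·60799 = 44100 + 243196 = 287296; √287296 = 536.
q = (−210 + 536)/2 = 163, and p = q + 210 = 373.
Check: 163 · 373 = 60799.

373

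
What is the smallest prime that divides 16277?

41

16277 is odd.
Digit sum 23, not divisible by 3.
Ends in 7: not divisible by 5.
7: 16277 = 7·2325 + 2
11: 16277 = 11·1479 + 8
13: 16277 = 13·1252 + 1
17: 16277 = 17·957 + 8
19: 16277 = 19·856 + 13
23: 16277 = 23·707 + 16
29: 16277 = 29·561 + 8
31: 16277 = 31·525 + 2
37: 16277 = 37·439 + 34
41: 16277 = 41·397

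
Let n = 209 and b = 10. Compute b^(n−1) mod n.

10^1 ≡ 10 (mod 209)
10^2 ≡ 10^2 = 100 ≡ 100 (mod 209)
10^4 ≡ 100^2 = 10000 ≡ 177 (mod 209)
10^8 ≡ 177^2 = 31329 ≡ 188 (mod 209)
10^16 ≡ 188^2 = 35344 ≡ 23 (mod 209)
10^32 ≡ 23^2 = 529 ≡ 111 (mod 209)
10^64 ≡ 111^2 = 12321 ≡ 199 (mod 209)
10^128 ≡ 199^2 = 39601 ≡ 100 (mod 209)
208 = 128 + 64 + 16 in binary powers of 2.
So 10^208 ≡ 100 · 199 · 23 ≡ 199 (mod 209).
Since 199 ≠ 1, base 10 is a Fermat witness: 209 is composite.

199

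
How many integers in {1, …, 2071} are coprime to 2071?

1944

Factor: 2071 = 19 · 109.
φ(2071) = (19−1) · (109−1) = 18 · 108 = 1944.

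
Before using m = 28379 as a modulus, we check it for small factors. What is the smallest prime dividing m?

13

28379 is odd.
Digit sum 29, not divisible by 3.
Ends in 9: not divisible by 5.
7: 28379 = 7·4054 + 1
11: 28379 = 11·2579 + 10
13: 28379 = 13·2183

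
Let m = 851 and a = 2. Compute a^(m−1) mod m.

2^1 ≡ 2 (mod 851)
2^2 ≡ 2^2 = 4 ≡ 4 (mod 851)
2^4 ≡ 4^2 = 16 ≡ 16 (mod 851)
2^8 ≡ 16^2 = 256 ≡ 256 (mod 851)
2^16 ≡ 256^2 = 65536 ≡ 9 (mod 851)
2^32 ≡ 9^2 = 81 ≡ 81 (mod 851)
2^64 ≡ 81^2 = 6561 ≡ 604 (mod 851)
2^128 ≡ 604^2 = 364816 ≡ 588 (mod 851)
2^256 ≡ 588^2 = 345744 ≡ 238 (mod 851)
2^512 ≡ 238^2 = 56644 ≡ 478 (mod 851)
850 = 512 + 256 + 64 + 16 + 2 in binary powers of 2.
So 2^850 ≡ 478 · 238 · 604 · 9 · 4 ≡ 169 (mod 851).
Since 169 ≠ 1, base 2 is a Fermat witness: 851 is composite.

169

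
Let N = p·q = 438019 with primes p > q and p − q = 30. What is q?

Since p = q + 30, we have 438019 = q(q + 30), so q² + 30q − 438019 = 0.
Discriminant: 30² + 4·438019 = 900 + 1752076 = 1752976; √1752976 = 1324.
q = (−30 + 1324)/2 = 647, and p = q + 30 = 677.
Check: 647 · 677 = 438019.

647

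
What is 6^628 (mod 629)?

38

6^1 ≡ 6 (mod 629)
6^2 ≡ 6^2 = 36 ≡ 36 (mod 629)
6^4 ≡ 36^2 = 1296 ≡ 38 (mod 629)
6^8 ≡ 38^2 = 1444 ≡ 186 (mod 629)
6^16 ≡ 186^2 = 34596 ≡ 1 (mod 629)
6^32 ≡ 1^2 = 1 ≡ 1 (mod 629)
6^64 ≡ 1^2 = 1 ≡ 1 (mod 629)
6^128 ≡ 1^2 = 1 ≡ 1 (mod 629)
6^256 ≡ 1^2 = 1 ≡ 1 (mod 629)
6^512 ≡ 1^2 = 1 ≡ 1 (mod 629)
628 = 512 + 64 + 32 + 16 + 4 in binary powers of 2.
So 6^628 ≡ 1 · 1 · 1 · 1 · 38 ≡ 38 (mod 629).
Since 38 ≠ 1, base 6 is a Fermat witness: 629 is composite.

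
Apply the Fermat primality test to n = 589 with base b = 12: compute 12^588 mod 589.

39

12^1 ≡ 12 (mod 589)
12^2 ≡ 12^2 = 144 ≡ 144 (mod 589)
12^4 ≡ 144^2 = 20736 ≡ 121 (mod 589)
12^8 ≡ 121^2 = 14641 ≡ 505 (mod 589)
12^16 ≡ 505^2 = 255025 ≡ 577 (mod 589)
12^32 ≡ 577^2 = 332929 ≡ 144 (mod 589)
12^64 ≡ 144^2 = 20736 ≡ 121 (mod 589)
12^128 ≡ 121^2 = 14641 ≡ 505 (mod 589)
12^256 ≡ 505^2 = 255025 ≡ 577 (mod 589)
12^512 ≡ 577^2 = 332929 ≡ 144 (mod 589)
588 = 512 + 64 + 8 + 4 in binary powers of 2.
So 12^588 ≡ 144 · 121 · 505 · 121 ≡ 39 (mod 589).
Since 39 ≠ 1, base 12 is a Fermat witness: 589 is composite.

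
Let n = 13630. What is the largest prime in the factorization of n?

47

13630 = 2 · 6815
6815 = 5 · 1363
1363 = 29 · 47
47 is prime.
So 13630 = 2 · 5 · 29 · 47; the largest prime factor is 47.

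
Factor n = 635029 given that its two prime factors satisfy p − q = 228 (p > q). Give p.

Since p = q + 228, we have 635029 = q(q + 228), so q² + 228q − 635029 = 0.
Discriminant: 228² + 4·635029 = 51984 + 2540116 = 2592100; √2592100 = 1610.
q = (−228 + 1610)/2 = 691, and p = q + 228 = 919.
Check: 691 · 919 = 635029.

919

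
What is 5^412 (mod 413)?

226

5^1 ≡ 5 (mod 413)
5^2 ≡ 5^2 = 25 ≡ 25 (mod 413)
5^4 ≡ 25^2 = 625 ≡ 212 (mod 413)
5^8 ≡ 212^2 = 44944 ≡ 340 (mod 413)
5^16 ≡ 340^2 = 115600 ≡ 373 (mod 413)
5^32 ≡ 373^2 = 139129 ≡ 361 (mod 413)
5^64 ≡ 361^2 = 130321 ≡ 226 (mod 413)
5^128 ≡ 226^2 = 51076 ≡ 277 (mod 413)
5^256 ≡ 277^2 = 76729 ≡ 324 (mod 413)
412 = 256 + 128 + 16 + 8 + 4 in binary powers of 2.
So 5^412 ≡ 324 · 277 · 373 · 340 · 212 ≡ 226 (mod 413).
Since 226 ≠ 1, base 5 is a Fermat witness: 413 is composite.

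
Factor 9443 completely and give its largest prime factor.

9443 = 7 · 1349
1349 = 19 · 71
71 is prime.
So 9443 = 7 · 19 · 71; the largest prime factor is 71.

71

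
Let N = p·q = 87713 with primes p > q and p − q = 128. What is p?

367

Since p = q + 128, we have 87713 = q(q + 128), so q² + 128q − 87713 = 0.
Discriminant: 128² + 4·87713 = 16384 + 350852 = 367236; √367236 = 606.
q = (−128 + 606)/2 = 239, and p = q + 128 = 367.
Check: 239 · 367 = 87713.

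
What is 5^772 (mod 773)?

1

5^1 ≡ 5 (mod 773)
5^2 ≡ 5^2 = 25 ≡ 25 (mod 773)
5^4 ≡ 25^2 = 625 ≡ 625 (mod 773)
5^8 ≡ 625^2 = 390625 ≡ 260 (mod 773)
5^16 ≡ 260^2 = 67600 ≡ 349 (mod 773)
5^32 ≡ 349^2 = 121801 ≡ 440 (mod 773)
5^64 ≡ 440^2 = 193600 ≡ 350 (mod 773)
5^128 ≡ 350^2 = 122500 ≡ 366 (mod 773)
5^256 ≡ 366^2 = 133956 ≡ 227 (mod 773)
5^512 ≡ 227^2 = 51529 ≡ 511 (mod 773)
772 = 512 + 256 + 4 in binary powers of 2.
So 5^772 ≡ 511 · 227 · 625 ≡ 1 (mod 773).
Since the result is 1, base 5 gives no evidence that 773 is composite.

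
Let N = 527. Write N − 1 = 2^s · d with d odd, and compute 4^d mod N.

64

527 − 1 = 526 = 2^1 · 263, so d = 263.
4^1 ≡ 4 (mod 527)
4^2 ≡ 4^2 = 16 ≡ 16 (mod 527)
4^4 ≡ 16^2 = 256 ≡ 256 (mod 527)
4^8 ≡ 256^2 = 65536 ≡ 188 (mod 527)
4^16 ≡ 188^2 = 35344 ≡ 35 (mod 527)
4^32 ≡ 35^2 = 1225 ≡ 171 (mod 527)
4^64 ≡ 171^2 = 29241 ≡ 256 (mod 527)
4^128 ≡ 256^2 = 65536 ≡ 188 (mod 527)
4^256 ≡ 188^2 = 35344 ≡ 35 (mod 527)
263 = 256 + 4 + 2 + 1 in binary powers of 2.
So 4^263 ≡ 35 · 256 · 16 · 4 ≡ 64 (mod 527).
Squaring chain: 64; never reaches −1, so base 4 is a Miller–Rabin witness that 527 is composite.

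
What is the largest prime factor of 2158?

83

2158 = 2 · 1079
1079 = 13 · 83
83 is prime.
So 2158 = 2 · 13 · 83; the largest prime factor is 83.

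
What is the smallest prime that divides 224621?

17

224621 is odd.
Digit sum 17, not divisible by 3.
Ends in 1: not divisible by 5.
7: 224621 = 7·32088 + 5
11: 224621 = 11·20420 + 1
13: 224621 = 13·17278 + 7
17: 224621 = 17·13213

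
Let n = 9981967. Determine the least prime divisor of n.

9981967 is odd.
Digit sum 49, not divisible by 3.
Ends in 7: not divisible by 5.
7: 9981967 = 7·1425995 + 2
11: 9981967 = 11·907451 + 6
13: 9981967 = 13·767843 + 8
17: 9981967 = 17·587174 + 9
19: 9981967 = 19·525366 + 13
23: 9981967 = 23·433998 + 13
29: 9981967 = 29·344205 + 22
31: 9981967 = 31·321998 + 29
37: 9981967 = 37·269782 + 33
41: 9981967 = 41·243462 + 25
43: 9981967 = 43·232138 + 33
47: 9981967 = 47·212382 + 13
53: 9981967 = 53·188339

53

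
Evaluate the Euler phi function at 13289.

Factor: 13289 = 97 · 137.
φ(13289) = (97−1) · (137−1) = 96 · 136 = 13056.

13056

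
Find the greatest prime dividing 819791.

83

819791 = 7 · 117113
117113 = 17 · 6889
6889 = 83 · 83
83 = 83 · 1
So 819791 = 7 · 17 · 83^2; the largest prime factor is 83.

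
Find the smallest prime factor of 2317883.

2317883 is odd.
Digit sum 32, not divisible by 3.
Ends in 3: not divisible by 5.
7: 2317883 = 7·331126 + 1
11: 2317883 = 11·210716 + 7
13: 2317883 = 13·178298 + 9
17: 2317883 = 17·136346 + 1
19: 2317883 = 19·121993 + 16
23: 2317883 = 23·100777 + 12
29: 2317883 = 29·79927

29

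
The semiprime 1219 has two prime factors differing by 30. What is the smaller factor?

23

Since p = q + 30, we have 1219 = q(q + 30), so q² + 30q − 1219 = 0.
Discriminant: 30² + 4·1219 = 900 + 4876 = 5776; √5776 = 76.
q = (−30 + 76)/2 = 23, and p = q + 30 = 53.
Check: 23 · 53 = 1219.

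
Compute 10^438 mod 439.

1

10^1 ≡ 10 (mod 439)
10^2 ≡ 10^2 = 100 ≡ 100 (mod 439)
10^4 ≡ 100^2 = 10000 ≡ 342 (mod 439)
10^8 ≡ 342^2 = 116964 ≡ 190 (mod 439)
10^16 ≡ 190^2 = 36100 ≡ 102 (mod 439)
10^32 ≡ 102^2 = 10404 ≡ 307 (mod 439)
10^64 ≡ 307^2 = 94249 ≡ 303 (mod 439)
10^128 ≡ 303^2 = 91809 ≡ 58 (mod 439)
10^256 ≡ 58^2 = 3364 ≡ 291 (mod 439)
438 = 256 + 128 + 32 + 16 + 4 + 2 in binary powers of 2.
So 10^438 ≡ 291 · 58 · 307 · 102 · 342 · 100 ≡ 1 (mod 439).
Since the result is 1, base 10 gives no evidence that 439 is composite.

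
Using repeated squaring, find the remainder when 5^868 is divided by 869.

5^1 ≡ 5 (mod 869)
5^2 ≡ 5^2 = 25 ≡ 25 (mod 869)
5^4 ≡ 25^2 = 625 ≡ 625 (mod 869)
5^8 ≡ 625^2 = 390625 ≡ 444 (mod 869)
5^16 ≡ 444^2 = 197136 ≡ 742 (mod 869)
5^32 ≡ 742^2 = 550564 ≡ 487 (mod 869)
5^64 ≡ 487^2 = 237169 ≡ 801 (mod 869)
5^128 ≡ 801^2 = 641601 ≡ 279 (mod 869)
5^256 ≡ 279^2 = 77841 ≡ 500 (mod 869)
5^512 ≡ 500^2 = 250000 ≡ 597 (mod 869)
868 = 512 + 256 + 64 + 32 + 4 in binary powers of 2.
So 5^868 ≡ 597 · 500 · 801 · 487 · 625 ≡ 356 (mod 869).
Since 356 ≠ 1, base 5 is a Fermat witness: 869 is composite.

356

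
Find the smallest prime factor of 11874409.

47

11874409 is odd.
Digit sum 34, not divisible by 3.
Ends in 9: not divisible by 5.
7: 11874409 = 7·1696344 + 1
11: 11874409 = 11·1079491 + 8
13: 11874409 = 13·913416 + 1
17: 11874409 = 17·698494 + 11
19: 11874409 = 19·624968 + 17
23: 11874409 = 23·516278 + 15
29: 11874409 = 29·409462 + 11
31: 11874409 = 31·383045 + 14
37: 11874409 = 37·320929 + 36
41: 11874409 = 41·289619 + 30
43: 11874409 = 43·276149 + 2
47: 11874409 = 47·252647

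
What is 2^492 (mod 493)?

373

2^1 ≡ 2 (mod 493)
2^2 ≡ 2^2 = 4 ≡ 4 (mod 493)
2^4 ≡ 4^2 = 16 ≡ 16 (mod 493)
2^8 ≡ 16^2 = 256 ≡ 256 (mod 493)
2^16 ≡ 256^2 = 65536 ≡ 460 (mod 493)
2^32 ≡ 460^2 = 211600 ≡ 103 (mod 493)
2^64 ≡ 103^2 = 10609 ≡ 256 (mod 493)
2^128 ≡ 256^2 = 65536 ≡ 460 (mod 493)
2^256 ≡ 460^2 = 211600 ≡ 103 (mod 493)
492 = 256 + 128 + 64 + 32 + 8 + 4 in binary powers of 2.
So 2^492 ≡ 103 · 460 · 256 · 103 · 256 · 16 ≡ 373 (mod 493).
Since 373 ≠ 1, base 2 is a Fermat witness: 493 is composite.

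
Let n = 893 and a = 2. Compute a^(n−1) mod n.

2^1 ≡ 2 (mod 893)
2^2 ≡ 2^2 = 4 ≡ 4 (mod 893)
2^4 ≡ 4^2 = 16 ≡ 16 (mod 893)
2^8 ≡ 16^2 = 256 ≡ 256 (mod 893)
2^16 ≡ 256^2 = 65536 ≡ 347 (mod 893)
2^32 ≡ 347^2 = 120409 ≡ 747 (mod 893)
2^64 ≡ 747^2 = 558009 ≡ 777 (mod 893)
2^128 ≡ 777^2 = 603729 ≡ 61 (mod 893)
2^256 ≡ 61^2 = 3721 ≡ 149 (mod 893)
2^512 ≡ 149^2 = 22201 ≡ 769 (mod 893)
892 = 512 + 256 + 64 + 32 + 16 + 8 + 4 in binary powers of 2.
So 2^892 ≡ 769 · 149 · 777 · 747 · 347 · 256 · 16 ≡ 777 (mod 893).
Since 777 ≠ 1, base 2 is a Fermat witness: 893 is composite.

777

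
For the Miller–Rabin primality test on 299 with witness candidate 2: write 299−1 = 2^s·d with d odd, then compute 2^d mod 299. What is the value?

299 − 1 = 298 = 2^1 · 149, so d = 149.
2^1 ≡ 2 (mod 299)
2^2 ≡ 2^2 = 4 ≡ 4 (mod 299)
2^4 ≡ 4^2 = 16 ≡ 16 (mod 299)
2^8 ≡ 16^2 = 256 ≡ 256 (mod 299)
2^16 ≡ 256^2 = 65536 ≡ 55 (mod 299)
2^32 ≡ 55^2 = 3025 ≡ 35 (mod 299)
2^64 ≡ 35^2 = 1225 ≡ 29 (mod 299)
2^128 ≡ 29^2 = 841 ≡ 243 (mod 299)
149 = 128 + 16 + 4 + 1 in binary powers of 2.
So 2^149 ≡ 243 · 55 · 16 · 2 ≡ 110 (mod 299).
Squaring chain: 110; never reaches −1, so base 2 is a Miller–Rabin witness that 299 is composite.

110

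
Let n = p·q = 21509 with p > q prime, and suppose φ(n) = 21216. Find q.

φ(n) = (p−1)(q−1) = n − (p+q) + 1, so p + q = 21509 − 21216 + 1 = 294.
p and q are the roots of t² − 294t + 21509 = 0.
Discriminant: 294² − 4·21509 = 86436 − 86036 = 400; √400 = 20.
q = (294 − 20)/2 = 137, p = (294 + 20)/2 = 157.
Check: 137 · 157 = 21509.

137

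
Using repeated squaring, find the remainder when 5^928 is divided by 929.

5^1 ≡ 5 (mod 929)
5^2 ≡ 5^2 = 25 ≡ 25 (mod 929)
5^4 ≡ 25^2 = 625 ≡ 625 (mod 929)
5^8 ≡ 625^2 = 390625 ≡ 445 (mod 929)
5^16 ≡ 445^2 = 198025 ≡ 148 (mod 929)
5^32 ≡ 148^2 = 21904 ≡ 537 (mod 929)
5^64 ≡ 537^2 = 288369 ≡ 379 (mod 929)
5^128 ≡ 379^2 = 143641 ≡ 575 (mod 929)
5^256 ≡ 575^2 = 330625 ≡ 830 (mod 929)
5^512 ≡ 830^2 = 688900 ≡ 511 (mod 929)
928 = 512 + 256 + 128 + 32 in binary powers of 2.
So 5^928 ≡ 511 · 830 · 575 · 537 ≡ 1 (mod 929).
Since the result is 1, base 5 gives no evidence that 929 is composite.

1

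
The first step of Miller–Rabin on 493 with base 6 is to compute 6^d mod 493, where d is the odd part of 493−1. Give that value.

493 − 1 = 492 = 2^2 · 123, so d = 123.
6^1 ≡ 6 (mod 493)
6^2 ≡ 6^2 = 36 ≡ 36 (mod 493)
6^4 ≡ 36^2 = 1296 ≡ 310 (mod 493)
6^8 ≡ 310^2 = 96100 ≡ 458 (mod 493)
6^16 ≡ 458^2 = 209764 ≡ 239 (mod 493)
6^32 ≡ 239^2 = 57121 ≡ 426 (mod 493)
6^64 ≡ 426^2 = 181476 ≡ 52 (mod 493)
123 = 64 + 32 + 16 + 8 + 2 + 1 in binary powers of 2.
So 6^123 ≡ 52 · 426 · 239 · 458 · 36 · 6 ≡ 328 (mod 493).
Squaring chain: 328 → 110; never reaches −1, so base 6 is a Miller–Rabin witness that 493 is composite.

328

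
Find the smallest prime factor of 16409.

61

16409 is odd.
Digit sum 20, not divisible by 3.
Ends in 9: not divisible by 5.
7: 16409 = 7·2344 + 1
11: 16409 = 11·1491 + 8
13: 16409 = 13·1262 + 3
17: 16409 = 17·965 + 4
19: 16409 = 19·863 + 12
23: 16409 = 23·713 + 10
29: 16409 = 29·565 + 24
31: 16409 = 31·529 + 10
37: 16409 = 37·443 + 18
41: 16409 = 41·400 + 9
43: 16409 = 43·381 + 26
47: 16409 = 47·349 + 6
53: 16409 = 53·309 + 32
59: 16409 = 59·278 + 7
61: 16409 = 61·269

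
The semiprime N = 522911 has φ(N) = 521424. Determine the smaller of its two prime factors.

569

φ(n) = (p−1)(q−1) = n − (p+q) + 1, so p + q = 522911 − 521424 + 1 = 1488.
p and q are the roots of t² − 1488t + 522911 = 0.
Discriminant: 1488² − 4·522911 = 2214144 − 2091644 = 122500; √122500 = 350.
q = (1488 − 350)/2 = 569, p = (1488 + 350)/2 = 919.
Check: 569 · 919 = 522911.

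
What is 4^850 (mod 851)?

478

4^1 ≡ 4 (mod 851)
4^2 ≡ 4^2 = 16 ≡ 16 (mod 851)
4^4 ≡ 16^2 = 256 ≡ 256 (mod 851)
4^8 ≡ 256^2 = 65536 ≡ 9 (mod 851)
4^16 ≡ 9^2 = 81 ≡ 81 (mod 851)
4^32 ≡ 81^2 = 6561 ≡ 604 (mod 851)
4^64 ≡ 604^2 = 364816 ≡ 588 (mod 851)
4^128 ≡ 588^2 = 345744 ≡ 238 (mod 851)
4^256 ≡ 238^2 = 56644 ≡ 478 (mod 851)
4^512 ≡ 478^2 = 228484 ≡ 416 (mod 851)
850 = 512 + 256 + 64 + 16 + 2 in binary powers of 2.
So 4^850 ≡ 416 · 478 · 588 · 81 · 16 ≡ 478 (mod 851).
Since 478 ≠ 1, base 4 is a Fermat witness: 851 is composite.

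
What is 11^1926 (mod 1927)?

11^1 ≡ 11 (mod 1927)
11^2 ≡ 11^2 = 121 ≡ 121 (mod 1927)
11^4 ≡ 121^2 = 14641 ≡ 1152 (mod 1927)
11^8 ≡ 1152^2 = 1327104 ≡ 1328 (mod 1927)
11^16 ≡ 1328^2 = 1763584 ≡ 379 (mod 1927)
11^32 ≡ 379^2 = 143641 ≡ 1043 (mod 1927)
11^64 ≡ 1043^2 = 1087849 ≡ 1021 (mod 1927)
11^128 ≡ 1021^2 = 1042441 ≡ 1861 (mod 1927)
11^256 ≡ 1861^2 = 3463321 ≡ 502 (mod 1927)
11^512 ≡ 502^2 = 252004 ≡ 1494 (mod 1927)
11^1024 ≡ 1494^2 = 2232036 ≡ 570 (mod 1927)
1926 = 1024 + 512 + 256 + 128 + 4 + 2 in binary powers of 2.
So 11^1926 ≡ 570 · 1494 · 502 · 1861 · 1152 · 121 ≡ 484 (mod 1927).
Since 484 ≠ 1, base 11 is a Fermat witness: 1927 is composite.

484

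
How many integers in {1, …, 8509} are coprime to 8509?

Factor: 8509 = 67 · 127.
φ(8509) = (67−1) · (127−1) = 66 · 126 = 8316.

8316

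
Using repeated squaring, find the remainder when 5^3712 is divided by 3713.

3391

5^1 ≡ 5 (mod 3713)
5^2 ≡ 5^2 = 25 ≡ 25 (mod 3713)
5^4 ≡ 25^2 = 625 ≡ 625 (mod 3713)
5^8 ≡ 625^2 = 390625 ≡ 760 (mod 3713)
5^16 ≡ 760^2 = 577600 ≡ 2085 (mod 3713)
5^32 ≡ 2085^2 = 4347225 ≡ 3015 (mod 3713)
5^64 ≡ 3015^2 = 9090225 ≡ 801 (mod 3713)
5^128 ≡ 801^2 = 641601 ≡ 2965 (mod 3713)
5^256 ≡ 2965^2 = 8791225 ≡ 2554 (mod 3713)
5^512 ≡ 2554^2 = 6522916 ≡ 2888 (mod 3713)
5^1024 ≡ 2888^2 = 8340544 ≡ 1146 (mod 3713)
5^2048 ≡ 1146^2 = 1313316 ≡ 2627 (mod 3713)
3712 = 2048 + 1024 + 512 + 128 in binary powers of 2.
So 5^3712 ≡ 2627 · 1146 · 2888 · 2965 ≡ 3391 (mod 3713).
Since 3391 ≠ 1, base 5 is a Fermat witness: 3713 is composite.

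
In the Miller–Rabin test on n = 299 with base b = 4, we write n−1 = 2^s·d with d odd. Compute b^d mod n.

299 − 1 = 298 = 2^1 · 149, so d = 149.
4^1 ≡ 4 (mod 299)
4^2 ≡ 4^2 = 16 ≡ 16 (mod 299)
4^4 ≡ 16^2 = 256 ≡ 256 (mod 299)
4^8 ≡ 256^2 = 65536 ≡ 55 (mod 299)
4^16 ≡ 55^2 = 3025 ≡ 35 (mod 299)
4^32 ≡ 35^2 = 1225 ≡ 29 (mod 299)
4^64 ≡ 29^2 = 841 ≡ 243 (mod 299)
4^128 ≡ 243^2 = 59049 ≡ 146 (mod 299)
149 = 128 + 16 + 4 + 1 in binary powers of 2.
So 4^149 ≡ 146 · 35 · 256 · 4 ≡ 140 (mod 299).
Squaring chain: 140; never reaches −1, so base 4 is a Miller–Rabin witness that 299 is composite.

140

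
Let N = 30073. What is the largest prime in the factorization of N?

61

30073 = 17 · 1769
1769 = 29 · 61
61 is prime.
So 30073 = 17 · 29 · 61; the largest prime factor is 61.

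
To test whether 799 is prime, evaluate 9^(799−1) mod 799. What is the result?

225

9^1 ≡ 9 (mod 799)
9^2 ≡ 9^2 = 81 ≡ 81 (mod 799)
9^4 ≡ 81^2 = 6561 ≡ 169 (mod 799)
9^8 ≡ 169^2 = 28561 ≡ 596 (mod 799)
9^16 ≡ 596^2 = 355216 ≡ 460 (mod 799)
9^32 ≡ 460^2 = 211600 ≡ 664 (mod 799)
9^64 ≡ 664^2 = 440896 ≡ 647 (mod 799)
9^128 ≡ 647^2 = 418609 ≡ 732 (mod 799)
9^256 ≡ 732^2 = 535824 ≡ 494 (mod 799)
9^512 ≡ 494^2 = 244036 ≡ 341 (mod 799)
798 = 512 + 256 + 16 + 8 + 4 + 2 in binary powers of 2.
So 9^798 ≡ 341 · 494 · 460 · 596 · 169 · 81 ≡ 225 (mod 799).
Since 225 ≠ 1, base 9 is a Fermat witness: 799 is composite.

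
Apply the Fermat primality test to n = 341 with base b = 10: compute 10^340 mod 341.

67

10^1 ≡ 10 (mod 341)
10^2 ≡ 10^2 = 100 ≡ 100 (mod 341)
10^4 ≡ 100^2 = 10000 ≡ 111 (mod 341)
10^8 ≡ 111^2 = 12321 ≡ 45 (mod 341)
10^16 ≡ 45^2 = 2025 ≡ 320 (mod 341)
10^32 ≡ 320^2 = 102400 ≡ 100 (mod 341)
10^64 ≡ 100^2 = 10000 ≡ 111 (mod 341)
10^128 ≡ 111^2 = 12321 ≡ 45 (mod 341)
10^256 ≡ 45^2 = 2025 ≡ 320 (mod 341)
340 = 256 + 64 + 16 + 4 in binary powers of 2.
So 10^340 ≡ 320 · 111 · 320 · 111 ≡ 67 (mod 341).
Since 67 ≠ 1, base 10 is a Fermat witness: 341 is composite.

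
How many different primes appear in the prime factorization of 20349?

20349 = 3^2 · 2261
2261 = 7 · 323
323 = 17 · 19
20349 = 3^2 · 7 · 17 · 19, which has 4 distinct prime factors.

4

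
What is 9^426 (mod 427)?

9^1 ≡ 9 (mod 427)
9^2 ≡ 9^2 = 81 ≡ 81 (mod 427)
9^4 ≡ 81^2 = 6561 ≡ 156 (mod 427)
9^8 ≡ 156^2 = 24336 ≡ 424 (mod 427)
9^16 ≡ 424^2 = 179776 ≡ 9 (mod 427)
9^32 ≡ 9^2 = 81 ≡ 81 (mod 427)
9^64 ≡ 81^2 = 6561 ≡ 156 (mod 427)
9^128 ≡ 156^2 = 24336 ≡ 424 (mod 427)
9^256 ≡ 424^2 = 179776 ≡ 9 (mod 427)
426 = 256 + 128 + 32 + 8 + 2 in binary powers of 2.
So 9^426 ≡ 9 · 424 · 81 · 424 · 81 ≡ 253 (mod 427).
Since 253 ≠ 1, base 9 is a Fermat witness: 427 is composite.

253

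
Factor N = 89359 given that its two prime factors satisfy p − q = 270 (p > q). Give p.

463

Since p = q + 270, we have 89359 = q(q + 270), so q² + 270q − 89359 = 0.
Discriminant: 270² + 4·89359 = 72900 + 357436 = 430336; √430336 = 656.
q = (−270 + 656)/2 = 193, and p = q + 270 = 463.
Check: 193 · 463 = 89359.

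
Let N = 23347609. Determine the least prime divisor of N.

23347609 is odd.
Digit sum 34, not divisible by 3.
Ends in 9: not divisible by 5.
7: 23347609 = 7·3335372 + 5
11: 23347609 = 11·2122509 + 10
13: 23347609 = 13·1795969 + 12
17: 23347609 = 17·1373388 + 13
19: 23347609 = 19·1228821 + 10
23: 23347609 = 23·1015113 + 10
29: 23347609 = 29·805089 + 28
31: 23347609 = 31·753148 + 21
37: 23347609 = 37·631016 + 17
41: 23347609 = 41·569453 + 36
43: 23347609 = 43·542967 + 28
47: 23347609 = 47·496757 + 30
53: 23347609 = 53·440520 + 49
59: 23347609 = 59·395722 + 11
61: 23347609 = 61·382747 + 42
67: 23347609 = 67·348471 + 52
71: 23347609 = 71·328839 + 40
73: 23347609 = 73·319830 + 19
79: 23347609 = 79·295539 + 28
83: 23347609 = 83·281296 + 41
89: 23347609 = 89·262332 + 61
97: 23347609 = 97·240697

97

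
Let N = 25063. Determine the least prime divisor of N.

71

25063 is odd.
Digit sum 16, not divisible by 3.
Ends in 3: not divisible by 5.
7: 25063 = 7·3580 + 3
11: 25063 = 11·2278 + 5
13: 25063 = 13·1927 + 12
17: 25063 = 17·1474 + 5
19: 25063 = 19·1319 + 2
23: 25063 = 23·1089 + 16
29: 25063 = 29·864 + 7
31: 25063 = 31·808 + 15
37: 25063 = 37·677 + 14
41: 25063 = 41·611 + 12
43: 25063 = 43·582 + 37
47: 25063 = 47·533 + 12
53: 25063 = 53·472 + 47
59: 25063 = 59·424 + 47
61: 25063 = 61·410 + 53
67: 25063 = 67·374 + 5
71: 25063 = 71·353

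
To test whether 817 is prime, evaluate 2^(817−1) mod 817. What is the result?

2^1 ≡ 2 (mod 817)
2^2 ≡ 2^2 = 4 ≡ 4 (mod 817)
2^4 ≡ 4^2 = 16 ≡ 16 (mod 817)
2^8 ≡ 16^2 = 256 ≡ 256 (mod 817)
2^16 ≡ 256^2 = 65536 ≡ 176 (mod 817)
2^32 ≡ 176^2 = 30976 ≡ 747 (mod 817)
2^64 ≡ 747^2 = 558009 ≡ 815 (mod 817)
2^128 ≡ 815^2 = 664225 ≡ 4 (mod 817)
2^256 ≡ 4^2 = 16 ≡ 16 (mod 817)
2^512 ≡ 16^2 = 256 ≡ 256 (mod 817)
816 = 512 + 256 + 32 + 16 in binary powers of 2.
So 2^816 ≡ 256 · 16 · 747 · 176 ≡ 102 (mod 817).
Since 102 ≠ 1, base 2 is a Fermat witness: 817 is composite.

102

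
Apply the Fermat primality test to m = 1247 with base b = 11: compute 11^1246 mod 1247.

11^1 ≡ 11 (mod 1247)
11^2 ≡ 11^2 = 121 ≡ 121 (mod 1247)
11^4 ≡ 121^2 = 14641 ≡ 924 (mod 1247)
11^8 ≡ 924^2 = 853776 ≡ 828 (mod 1247)
11^16 ≡ 828^2 = 685584 ≡ 981 (mod 1247)
11^32 ≡ 981^2 = 962361 ≡ 924 (mod 1247)
11^64 ≡ 924^2 = 853776 ≡ 828 (mod 1247)
11^128 ≡ 828^2 = 685584 ≡ 981 (mod 1247)
11^256 ≡ 981^2 = 962361 ≡ 924 (mod 1247)
11^512 ≡ 924^2 = 853776 ≡ 828 (mod 1247)
11^1024 ≡ 828^2 = 685584 ≡ 981 (mod 1247)
1246 = 1024 + 128 + 64 + 16 + 8 + 4 + 2 in binary powers of 2.
So 11^1246 ≡ 981 · 981 · 828 · 981 · 828 · 924 · 121 ≡ 173 (mod 1247).
Since 173 ≠ 1, base 11 is a Fermat witness: 1247 is composite.

173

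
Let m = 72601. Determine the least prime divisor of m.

72601 is odd.
Digit sum 16, not divisible by 3.
Ends in 1: not divisible by 5.
7: 72601 = 7·10371 + 4
11: 72601 = 11·6600 + 1
13: 72601 = 13·5584 + 9
17: 72601 = 17·4270 + 11
19: 72601 = 19·3821 + 2
23: 72601 = 23·3156 + 13
29: 72601 = 29·2503 + 14
31: 72601 = 31·2341 + 30
37: 72601 = 37·1962 + 7
41: 72601 = 41·1770 + 31
43: 72601 = 43·1688 + 17
47: 72601 = 47·1544 + 33
53: 72601 = 53·1369 + 44
59: 72601 = 59·1230 + 31
61: 72601 = 61·1190 + 11
67: 72601 = 67·1083 + 40
71: 72601 = 71·1022 + 39
73: 72601 = 73·994 + 39
79: 72601 = 79·919

79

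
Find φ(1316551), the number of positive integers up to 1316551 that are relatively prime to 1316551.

1270080

Factor: 1316551 = 41 · 163 · 197.
φ(1316551) = (41−1) · (163−1) · (197−1) = 40 · 162 · 196 = 1270080.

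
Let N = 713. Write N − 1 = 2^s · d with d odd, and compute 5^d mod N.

713 − 1 = 712 = 2^3 · 89, so d = 89.
5^1 ≡ 5 (mod 713)
5^2 ≡ 5^2 = 25 ≡ 25 (mod 713)
5^4 ≡ 25^2 = 625 ≡ 625 (mod 713)
5^8 ≡ 625^2 = 390625 ≡ 614 (mod 713)
5^16 ≡ 614^2 = 376996 ≡ 532 (mod 713)
5^32 ≡ 532^2 = 283024 ≡ 676 (mod 713)
5^64 ≡ 676^2 = 456976 ≡ 656 (mod 713)
89 = 64 + 16 + 8 + 1 in binary powers of 2.
So 5^89 ≡ 656 · 532 · 614 · 5 ≡ 304 (mod 713).
Squaring chain: 304 → 439 → 211; never reaches −1, so base 5 is a Miller–Rabin witness that 713 is composite.

304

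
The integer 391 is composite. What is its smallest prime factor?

391 is odd.
Digit sum 13, not divisible by 3.
Ends in 1: not divisible by 5.
7: 391 = 7·55 + 6
11: 391 = 11·35 + 6
13: 391 = 13·30 + 1
17: 391 = 17·23

17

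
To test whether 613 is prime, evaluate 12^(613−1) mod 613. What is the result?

12^1 ≡ 12 (mod 613)
12^2 ≡ 12^2 = 144 ≡ 144 (mod 613)
12^4 ≡ 144^2 = 20736 ≡ 507 (mod 613)
12^8 ≡ 507^2 = 257049 ≡ 202 (mod 613)
12^16 ≡ 202^2 = 40804 ≡ 346 (mod 613)
12^32 ≡ 346^2 = 119716 ≡ 181 (mod 613)
12^64 ≡ 181^2 = 32761 ≡ 272 (mod 613)
12^128 ≡ 272^2 = 73984 ≡ 424 (mod 613)
12^256 ≡ 424^2 = 179776 ≡ 167 (mod 613)
12^512 ≡ 167^2 = 27889 ≡ 304 (mod 613)
612 = 512 + 64 + 32 + 4 in binary powers of 2.
So 12^612 ≡ 304 · 272 · 181 · 507 ≡ 1 (mod 613).
Since the result is 1, base 12 gives no evidence that 613 is composite.

1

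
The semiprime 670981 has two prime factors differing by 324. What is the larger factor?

997

Since p = q + 324, we have 670981 = q(q + 324), so q² + 324q − 670981 = 0.
Discriminant: 324² + 4·670981 = 104976 + 2683924 = 2788900; √2788900 = 1670.
q = (−324 + 1670)/2 = 673, and p = q + 324 = 997.
Check: 673 · 997 = 670981.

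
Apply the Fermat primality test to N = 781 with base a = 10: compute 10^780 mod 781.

243

10^1 ≡ 10 (mod 781)
10^2 ≡ 10^2 = 100 ≡ 100 (mod 781)
10^4 ≡ 100^2 = 10000 ≡ 628 (mod 781)
10^8 ≡ 628^2 = 394384 ≡ 760 (mod 781)
10^16 ≡ 760^2 = 577600 ≡ 441 (mod 781)
10^32 ≡ 441^2 = 194481 ≡ 12 (mod 781)
10^64 ≡ 12^2 = 144 ≡ 144 (mod 781)
10^128 ≡ 144^2 = 20736 ≡ 430 (mod 781)
10^256 ≡ 430^2 = 184900 ≡ 584 (mod 781)
10^512 ≡ 584^2 = 341056 ≡ 540 (mod 781)
780 = 512 + 256 + 8 + 4 in binary powers of 2.
So 10^780 ≡ 540 · 584 · 760 · 628 ≡ 243 (mod 781).
Since 243 ≠ 1, base 10 is a Fermat witness: 781 is composite.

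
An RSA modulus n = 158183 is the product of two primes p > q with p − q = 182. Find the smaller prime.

Since p = q + 182, we have 158183 = q(q + 182), so q² + 182q − 158183 = 0.
Discriminant: 182² + 4·158183 = 33124 + 632732 = 665856; √665856 = 816.
q = (−182 + 816)/2 = 317, and p = q + 182 = 499.
Check: 317 · 499 = 158183.

317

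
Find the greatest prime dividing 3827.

89

3827 = 43 · 89
89 is prime.
So 3827 = 43 · 89; the largest prime factor is 89.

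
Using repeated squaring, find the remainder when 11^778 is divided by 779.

11^1 ≡ 11 (mod 779)
11^2 ≡ 11^2 = 121 ≡ 121 (mod 779)
11^4 ≡ 121^2 = 14641 ≡ 619 (mod 779)
11^8 ≡ 619^2 = 383161 ≡ 672 (mod 779)
11^16 ≡ 672^2 = 451584 ≡ 543 (mod 779)
11^32 ≡ 543^2 = 294849 ≡ 387 (mod 779)
11^64 ≡ 387^2 = 149769 ≡ 201 (mod 779)
11^128 ≡ 201^2 = 40401 ≡ 672 (mod 779)
11^256 ≡ 672^2 = 451584 ≡ 543 (mod 779)
11^512 ≡ 543^2 = 294849 ≡ 387 (mod 779)
778 = 512 + 256 + 8 + 2 in binary powers of 2.
So 11^778 ≡ 387 · 543 · 672 · 121 ≡ 144 (mod 779).
Since 144 ≠ 1, base 11 is a Fermat witness: 779 is composite.

144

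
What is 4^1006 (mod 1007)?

4^1 ≡ 4 (mod 1007)
4^2 ≡ 4^2 = 16 ≡ 16 (mod 1007)
4^4 ≡ 16^2 = 256 ≡ 256 (mod 1007)
4^8 ≡ 256^2 = 65536 ≡ 81 (mod 1007)
4^16 ≡ 81^2 = 6561 ≡ 519 (mod 1007)
4^32 ≡ 519^2 = 269361 ≡ 492 (mod 1007)
4^64 ≡ 492^2 = 242064 ≡ 384 (mod 1007)
4^128 ≡ 384^2 = 147456 ≡ 434 (mod 1007)
4^256 ≡ 434^2 = 188356 ≡ 47 (mod 1007)
4^512 ≡ 47^2 = 2209 ≡ 195 (mod 1007)
1006 = 512 + 256 + 128 + 64 + 32 + 8 + 4 + 2 in binary powers of 2.
So 4^1006 ≡ 195 · 47 · 434 · 384 · 492 · 81 · 256 · 16 ≡ 937 (mod 1007).
Since 937 ≠ 1, base 4 is a Fermat witness: 1007 is composite.

937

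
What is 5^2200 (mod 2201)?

5^1 ≡ 5 (mod 2201)
5^2 ≡ 5^2 = 25 ≡ 25 (mod 2201)
5^4 ≡ 25^2 = 625 ≡ 625 (mod 2201)
5^8 ≡ 625^2 = 390625 ≡ 1048 (mod 2201)
5^16 ≡ 1048^2 = 1098304 ≡ 5 (mod 2201)
5^32 ≡ 5^2 = 25 ≡ 25 (mod 2201)
5^64 ≡ 25^2 = 625 ≡ 625 (mod 2201)
5^128 ≡ 625^2 = 390625 ≡ 1048 (mod 2201)
5^256 ≡ 1048^2 = 1098304 ≡ 5 (mod 2201)
5^512 ≡ 5^2 = 25 ≡ 25 (mod 2201)
5^1024 ≡ 25^2 = 625 ≡ 625 (mod 2201)
5^2048 ≡ 625^2 = 390625 ≡ 1048 (mod 2201)
2200 = 2048 + 128 + 16 + 8 in binary powers of 2.
So 5^2200 ≡ 1048 · 1048 · 5 · 1048 ≡ 1989 (mod 2201).
Since 1989 ≠ 1, base 5 is a Fermat witness: 2201 is composite.

1989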